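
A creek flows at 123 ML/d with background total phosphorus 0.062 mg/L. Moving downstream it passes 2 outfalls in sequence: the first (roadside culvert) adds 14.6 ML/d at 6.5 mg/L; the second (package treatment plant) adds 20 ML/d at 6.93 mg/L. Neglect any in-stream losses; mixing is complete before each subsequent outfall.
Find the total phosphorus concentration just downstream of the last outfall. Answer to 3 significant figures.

Below outfall 1: Q → 137.6 ML/d, C = (123.0·0.06200 + 14.60·6.500)/137.6 = 0.7451 mg/L.
Below outfall 2: Q → 157.6 ML/d, C = (137.6·0.7451 + 20.00·6.930)/157.6 = 1.530 mg/L.

1.53 mg/L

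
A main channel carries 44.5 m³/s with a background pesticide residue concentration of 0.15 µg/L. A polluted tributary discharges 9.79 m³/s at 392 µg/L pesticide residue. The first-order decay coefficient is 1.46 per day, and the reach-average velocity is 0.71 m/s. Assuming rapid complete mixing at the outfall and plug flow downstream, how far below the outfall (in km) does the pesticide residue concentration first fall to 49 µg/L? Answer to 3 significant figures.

15.5 km

Flow-weighted average: C = (44.50·0.1500 + 9.790·392.0) / 54.29 = 3844/54.29 = 70.81 µg/L.
Set 70.81·exp(−k·t) = 49 → t = ln(70.81/49)/k = 21790 s = 6.053 h.
Distance = v·t = 0.71·21790 = 15470 m = 15.47 km.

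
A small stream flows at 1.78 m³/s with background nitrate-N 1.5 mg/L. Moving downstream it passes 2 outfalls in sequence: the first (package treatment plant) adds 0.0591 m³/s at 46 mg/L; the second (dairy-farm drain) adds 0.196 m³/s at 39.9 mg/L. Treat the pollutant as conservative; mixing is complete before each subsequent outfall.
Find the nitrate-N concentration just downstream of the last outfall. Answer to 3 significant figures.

6.49 mg/L

After outfall 1: Q = 1.780 + 0.05910 = 1.839 m³/s; C = (1.780·1.500 + 0.05910·46.00)/1.839 = 2.930 mg/L.
After outfall 2: Q = 1.839 + 0.1960 = 2.035 m³/s; C = (1.839·2.930 + 0.1960·39.90)/2.035 = 6.491 mg/L.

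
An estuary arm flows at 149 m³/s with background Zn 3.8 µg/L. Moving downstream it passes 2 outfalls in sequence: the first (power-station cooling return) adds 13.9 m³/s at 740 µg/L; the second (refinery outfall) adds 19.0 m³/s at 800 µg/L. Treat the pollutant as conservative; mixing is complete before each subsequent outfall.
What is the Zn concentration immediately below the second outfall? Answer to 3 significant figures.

143 µg/L

After outfall 1: Q = 149.0 + 13.90 = 162.9 m³/s; C = (149.0·3.800 + 13.90·740.0)/162.9 = 66.62 µg/L.
After outfall 2: Q = 162.9 + 19.00 = 181.9 m³/s; C = (162.9·66.62 + 19.00·800.0)/181.9 = 143.2 µg/L.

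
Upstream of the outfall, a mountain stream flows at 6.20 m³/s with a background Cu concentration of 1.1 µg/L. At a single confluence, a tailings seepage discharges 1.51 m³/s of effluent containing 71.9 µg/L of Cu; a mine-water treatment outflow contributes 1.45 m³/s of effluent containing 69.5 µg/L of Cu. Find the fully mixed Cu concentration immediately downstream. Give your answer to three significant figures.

Conservation of mass: C = (6.200·1.100 + 1.510·71.90 + 1.450·69.50) / 9.160 = 216.2/9.160 = 23.60 µg/L.

23.6 µg/L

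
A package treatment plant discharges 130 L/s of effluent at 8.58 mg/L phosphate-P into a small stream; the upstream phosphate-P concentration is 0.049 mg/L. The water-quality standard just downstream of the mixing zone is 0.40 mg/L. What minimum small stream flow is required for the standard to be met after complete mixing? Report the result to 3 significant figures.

Set C_mix = 0.40: (Q·0.04900 + 130.0·8.580) / (Q + 130.0) = 0.40
→ Q = 130.0·(8.580 − 0.40)/(0.40 − 0.04900) = 3030 L/s.

3030 L/s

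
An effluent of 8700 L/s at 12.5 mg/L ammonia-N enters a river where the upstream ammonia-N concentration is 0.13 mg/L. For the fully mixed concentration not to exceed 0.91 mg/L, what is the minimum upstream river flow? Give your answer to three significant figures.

129000 L/s

Set C_mix = 0.91: (Q·0.1300 + 8700·12.50) / (Q + 8700) = 0.91
→ Q = 8700·(12.50 − 0.91)/(0.91 − 0.1300) = 129300 L/s.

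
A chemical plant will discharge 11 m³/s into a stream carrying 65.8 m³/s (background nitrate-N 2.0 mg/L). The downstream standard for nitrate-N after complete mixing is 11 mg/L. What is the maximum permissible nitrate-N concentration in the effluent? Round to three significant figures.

64.8 mg/L

At the limit, (Qr·Cr + Qe·Cₑ)/(Qr + Qe) = 11:
Cₑ = (76.80·11 − 65.80·2.000) / 11.00 = 64.84 mg/L.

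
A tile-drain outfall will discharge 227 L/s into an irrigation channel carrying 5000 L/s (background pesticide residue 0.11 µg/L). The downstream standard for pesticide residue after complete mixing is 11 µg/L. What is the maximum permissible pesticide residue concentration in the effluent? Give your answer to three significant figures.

At the limit, (Qr·Cr + Qe·Cₑ)/(Qr + Qe) = 11:
Cₑ = (5227·11 − 5000·0.1100) / 227.0 = 250.9 µg/L.

251 µg/L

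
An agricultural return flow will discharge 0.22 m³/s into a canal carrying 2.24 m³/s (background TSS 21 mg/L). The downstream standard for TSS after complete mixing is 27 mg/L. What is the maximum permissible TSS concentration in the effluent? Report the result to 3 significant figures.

88.1 mg/L

At the limit, (Qr·Cr + Qe·Cₑ)/(Qr + Qe) = 27:
Cₑ = (2.460·27 − 2.240·21.00) / 0.2200 = 88.09 mg/L.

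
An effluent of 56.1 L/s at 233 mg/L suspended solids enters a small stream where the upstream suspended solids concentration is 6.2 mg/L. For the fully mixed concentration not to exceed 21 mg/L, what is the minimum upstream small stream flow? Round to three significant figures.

804 L/s

Set C_mix = 21: (Q·6.200 + 56.10·233.0) / (Q + 56.10) = 21
→ Q = 56.10·(233.0 − 21)/(21 − 6.200) = 803.6 L/s.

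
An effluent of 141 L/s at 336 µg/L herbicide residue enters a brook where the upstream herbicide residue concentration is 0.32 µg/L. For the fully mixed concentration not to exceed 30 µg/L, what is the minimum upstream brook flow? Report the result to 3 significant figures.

Set C_mix = 30: (Q·0.3200 + 141.0·336.0) / (Q + 141.0) = 30
→ Q = 141.0·(336.0 − 30)/(30 − 0.3200) = 1454 L/s.

1450 L/s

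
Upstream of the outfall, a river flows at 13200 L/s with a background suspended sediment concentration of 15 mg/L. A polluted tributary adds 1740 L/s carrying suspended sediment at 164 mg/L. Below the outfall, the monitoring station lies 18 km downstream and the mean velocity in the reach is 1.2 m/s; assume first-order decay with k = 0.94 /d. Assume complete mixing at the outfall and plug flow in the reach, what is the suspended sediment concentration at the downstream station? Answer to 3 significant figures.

Conservation of mass: C = (13200·15.00 + 1740·164.0) / 14940 = 483400/14940 = 32.35 mg/L.
Travel time t = 18·1000 / 1.2 = 15000 s = 4.167 h.
After decay, C = 32.35 × e^(−kt) = 32.35 × 0.8494 = 27.48 mg/L.

27.5 mg/L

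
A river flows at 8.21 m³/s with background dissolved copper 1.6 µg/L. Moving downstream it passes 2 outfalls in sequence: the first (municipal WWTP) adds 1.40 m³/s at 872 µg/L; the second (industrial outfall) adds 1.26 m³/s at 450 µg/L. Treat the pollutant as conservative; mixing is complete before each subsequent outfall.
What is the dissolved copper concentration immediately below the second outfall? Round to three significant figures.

Below outfall 1: Q → 9.610 m³/s, C = (8.210·1.600 + 1.400·872.0)/9.610 = 128.4 µg/L.
Below outfall 2: Q → 10.87 m³/s, C = (9.610·128.4 + 1.260·450.0)/10.87 = 165.7 µg/L.

166 µg/L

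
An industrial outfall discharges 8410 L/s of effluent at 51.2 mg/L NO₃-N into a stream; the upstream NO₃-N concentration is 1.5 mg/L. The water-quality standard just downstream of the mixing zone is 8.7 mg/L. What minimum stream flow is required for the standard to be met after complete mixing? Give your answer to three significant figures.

Set C_mix = 8.7: (Q·1.500 + 8410·51.20) / (Q + 8410) = 8.7
→ Q = 8410·(51.20 − 8.7)/(8.7 − 1.500) = 49640 L/s.

49600 L/s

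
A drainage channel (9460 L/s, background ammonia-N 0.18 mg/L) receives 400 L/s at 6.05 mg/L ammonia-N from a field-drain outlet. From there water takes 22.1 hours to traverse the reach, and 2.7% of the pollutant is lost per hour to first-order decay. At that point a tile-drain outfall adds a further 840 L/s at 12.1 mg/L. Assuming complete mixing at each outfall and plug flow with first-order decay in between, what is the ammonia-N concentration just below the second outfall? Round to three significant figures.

1.16 mg/L

Mass balance: C = (9460·0.1800 + 400.0·6.050) / 9860 = 4123/9860 = 0.4181 mg/L; combined flow 9860 L/s.
2.7%/h lost → k = −ln(1 − 0.027) = 0.02737 h⁻¹.
First-order decay: C = 0.4181·exp(−k·t) = 0.4181·0.5461 = 0.2284 mg/L.
Second outfall: C = (9860·0.2284 + 840.0·12.10)/10700 = 1.160 mg/L.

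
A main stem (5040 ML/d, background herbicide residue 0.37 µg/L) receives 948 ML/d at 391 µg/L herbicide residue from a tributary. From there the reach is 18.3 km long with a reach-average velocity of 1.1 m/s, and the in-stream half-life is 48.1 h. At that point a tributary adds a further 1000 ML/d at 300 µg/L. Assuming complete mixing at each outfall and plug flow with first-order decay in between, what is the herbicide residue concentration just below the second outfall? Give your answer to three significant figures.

92.8 µg/L

Flow-weighted average: C = (5040·0.3700 + 948.0·391.0) / 5988 = 372500/5988 = 62.21 µg/L; combined flow 5988 ML/d.
Travel time t = 18.3·1000 / 1.1 = 16640 s = 4.621 h.
Half-life 48.1 h → k = ln 2 / 48.1 = 0.01441 h⁻¹ = 0.3459 d⁻¹.
Applying C = C₀e^(−kt): 62.21 × 0.9356 = 58.21 µg/L.
Second outfall: C = (5988·58.21 + 1000·300.0)/6988 = 92.81 µg/L.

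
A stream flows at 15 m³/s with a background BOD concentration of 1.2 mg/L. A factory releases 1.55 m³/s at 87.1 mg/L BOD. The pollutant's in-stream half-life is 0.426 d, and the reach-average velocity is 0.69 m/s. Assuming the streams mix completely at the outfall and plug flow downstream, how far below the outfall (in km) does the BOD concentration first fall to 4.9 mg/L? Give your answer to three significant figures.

Flow-weighted average: C = (15.00·1.200 + 1.550·87.10) / 16.55 = 153.0/16.55 = 9.245 mg/L.
Half-life 0.426 d → k = ln 2 / 0.426 = 1.627 d⁻¹.
Set 9.245·exp(−k·t) = 4.9 → t = ln(9.245/4.9)/k = 33710 s = 9.364 h.
Distance = v·t = 0.69·33710 = 23260 m = 23.26 km.

23.3 km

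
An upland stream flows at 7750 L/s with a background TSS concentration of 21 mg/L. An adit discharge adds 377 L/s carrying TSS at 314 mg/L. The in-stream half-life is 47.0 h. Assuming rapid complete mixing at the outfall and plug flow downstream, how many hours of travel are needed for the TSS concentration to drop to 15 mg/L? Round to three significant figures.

56.7 h

Flow-weighted average: C = (7750·21.00 + 377.0·314.0) / 8127 = 281100/8127 = 34.59 mg/L.
Half-life 47.0 h → k = ln 2 / 47.0 = 0.01475 h⁻¹ = 0.3539 d⁻¹.
34.59·exp(−k·t) = 15 → t = ln(34.59/15)/k = 204000 s = 56.66 h.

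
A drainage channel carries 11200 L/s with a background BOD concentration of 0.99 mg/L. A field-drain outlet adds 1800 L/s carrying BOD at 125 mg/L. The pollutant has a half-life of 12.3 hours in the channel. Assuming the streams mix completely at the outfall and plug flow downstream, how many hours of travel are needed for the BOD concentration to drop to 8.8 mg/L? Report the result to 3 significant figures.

Mixed concentration C = ΣQC/ΣQ = (11200·0.9900 + 1800·125.0) / 13000 = 236100/13000 = 18.16 mg/L.
Half-life 12.3 h → k = ln 2 / 12.3 = 0.05635 h⁻¹ = 1.352 d⁻¹.
18.16·exp(−k·t) = 8.8 → t = ln(18.16/8.8)/k = 46280 s = 12.86 h.

12.9 h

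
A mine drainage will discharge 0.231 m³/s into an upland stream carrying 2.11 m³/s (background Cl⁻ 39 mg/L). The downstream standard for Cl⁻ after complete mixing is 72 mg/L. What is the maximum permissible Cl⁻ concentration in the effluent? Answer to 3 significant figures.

At the limit, (Qr·Cr + Qe·Cₑ)/(Qr + Qe) = 72:
Cₑ = (2.341·72 − 2.110·39.00) / 0.2310 = 373.4 mg/L.

373 mg/L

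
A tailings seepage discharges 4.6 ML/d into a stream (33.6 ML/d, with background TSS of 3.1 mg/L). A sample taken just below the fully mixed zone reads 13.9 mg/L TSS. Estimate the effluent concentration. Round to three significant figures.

Mass balance: 33.60·3.100 + 4.600·Cₑ = 38.20·13.90
→ Cₑ = (38.20·13.90 − 33.60·3.100) / 4.600 = 92.79 mg/L.

92.8 mg/L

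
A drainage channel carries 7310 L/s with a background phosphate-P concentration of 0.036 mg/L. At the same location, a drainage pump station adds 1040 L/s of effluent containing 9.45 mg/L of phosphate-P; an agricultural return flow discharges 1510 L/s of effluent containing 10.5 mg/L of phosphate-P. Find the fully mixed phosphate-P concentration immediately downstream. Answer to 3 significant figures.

After mixing, C = (7310·0.03600 + 1040·9.450 + 1510·10.50) / 9860 = 25950/9860 = 2.631 mg/L.

2.63 mg/L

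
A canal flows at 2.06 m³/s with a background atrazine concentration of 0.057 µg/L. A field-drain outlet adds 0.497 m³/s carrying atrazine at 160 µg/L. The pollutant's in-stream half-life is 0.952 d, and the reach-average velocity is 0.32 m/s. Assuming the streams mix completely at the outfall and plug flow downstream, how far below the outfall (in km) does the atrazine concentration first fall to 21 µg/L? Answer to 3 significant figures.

15.0 km

Mixed concentration C = ΣQC/ΣQ = (2.060·0.05700 + 0.4970·160.0) / 2.557 = 79.64/2.557 = 31.14 µg/L.
Half-life 0.952 d → k = ln 2 / 0.952 = 0.7281 d⁻¹.
Set 31.14·exp(−k·t) = 21 → t = ln(31.14/21)/k = 46770 s = 12.99 h.
Distance = v·t = 0.32·46770 = 14970 m = 14.97 km.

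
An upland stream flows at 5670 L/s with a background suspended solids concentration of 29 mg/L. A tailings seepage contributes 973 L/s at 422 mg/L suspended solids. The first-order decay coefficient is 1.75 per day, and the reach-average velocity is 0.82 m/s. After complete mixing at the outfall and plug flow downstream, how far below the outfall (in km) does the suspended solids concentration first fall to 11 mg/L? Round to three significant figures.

After mixing, C = (5670·29.00 + 973.0·422.0) / 6643 = 575000/6643 = 86.56 mg/L.
Set 86.56·exp(−k·t) = 11 → t = ln(86.56/11)/k = 101900 s = 28.29 h.
Distance = v·t = 0.82·101900 = 83520 m = 83.52 km.

83.5 km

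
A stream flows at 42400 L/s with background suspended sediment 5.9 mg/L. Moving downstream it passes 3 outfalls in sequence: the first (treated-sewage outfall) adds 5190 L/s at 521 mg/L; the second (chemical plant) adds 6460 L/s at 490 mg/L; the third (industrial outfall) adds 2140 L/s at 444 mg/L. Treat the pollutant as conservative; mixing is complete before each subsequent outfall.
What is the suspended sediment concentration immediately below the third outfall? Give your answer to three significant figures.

Outfall 1: combined Q = 47590 L/s; C = (42400·5.900 + 5190·521.0)/47590 = 62.08 mg/L.
Outfall 2: combined Q = 54050 L/s; C = (47590·62.08 + 6460·490.0)/54050 = 113.2 mg/L.
Outfall 3: combined Q = 56190 L/s; C = (54050·113.2 + 2140·444.0)/56190 = 125.8 mg/L.

126 mg/L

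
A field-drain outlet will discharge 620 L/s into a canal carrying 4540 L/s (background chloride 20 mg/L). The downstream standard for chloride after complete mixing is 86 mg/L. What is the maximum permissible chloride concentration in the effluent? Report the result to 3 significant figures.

569 mg/L

At the limit, (Qr·Cr + Qe·Cₑ)/(Qr + Qe) = 86:
Cₑ = (5160·86 − 4540·20.00) / 620.0 = 569.3 mg/L.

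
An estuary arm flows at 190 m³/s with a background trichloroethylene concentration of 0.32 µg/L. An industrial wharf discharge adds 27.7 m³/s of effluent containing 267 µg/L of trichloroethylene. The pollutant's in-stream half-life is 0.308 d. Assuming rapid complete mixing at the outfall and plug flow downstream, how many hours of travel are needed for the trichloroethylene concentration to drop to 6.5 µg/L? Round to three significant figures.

17.7 h

Mass balance: C = (190.0·0.3200 + 27.70·267.0) / 217.7 = 7457/217.7 = 34.25 µg/L.
Half-life 0.308 d → k = ln 2 / 0.308 = 2.250 d⁻¹.
34.25·exp(−k·t) = 6.5 → t = ln(34.25/6.5)/k = 63810 s = 17.72 h.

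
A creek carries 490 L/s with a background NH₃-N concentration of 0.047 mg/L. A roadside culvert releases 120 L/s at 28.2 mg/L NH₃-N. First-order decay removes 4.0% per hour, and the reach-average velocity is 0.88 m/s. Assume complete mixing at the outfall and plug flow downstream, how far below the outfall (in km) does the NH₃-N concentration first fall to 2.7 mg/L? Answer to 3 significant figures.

56.4 km

Mixed concentration C = ΣQC/ΣQ = (490.0·0.04700 + 120.0·28.20) / 610.0 = 3407/610.0 = 5.585 mg/L.
4.0%/h lost → k = −ln(1 − 0.04) = 0.04082 h⁻¹.
Set 5.585·exp(−k·t) = 2.7 → t = ln(5.585/2.7)/k = 64100 s = 17.81 h.
Distance = v·t = 0.88·64100 = 56410 m = 56.41 km.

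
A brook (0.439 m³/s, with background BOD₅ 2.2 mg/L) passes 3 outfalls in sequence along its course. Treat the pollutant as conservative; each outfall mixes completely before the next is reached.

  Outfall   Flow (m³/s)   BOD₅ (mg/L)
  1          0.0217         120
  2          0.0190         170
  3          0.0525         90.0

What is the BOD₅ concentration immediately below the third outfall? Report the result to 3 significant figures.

After outfall 1: Q = 0.4390 + 0.02170 = 0.4607 m³/s; C = (0.4390·2.200 + 0.02170·120.0)/0.4607 = 7.749 mg/L.
After outfall 2: Q = 0.4607 + 0.01900 = 0.4797 m³/s; C = (0.4607·7.749 + 0.01900·170.0)/0.4797 = 14.18 mg/L.
After outfall 3: Q = 0.4797 + 0.05250 = 0.5322 m³/s; C = (0.4797·14.18 + 0.05250·90.00)/0.5322 = 21.66 mg/L.

21.7 mg/L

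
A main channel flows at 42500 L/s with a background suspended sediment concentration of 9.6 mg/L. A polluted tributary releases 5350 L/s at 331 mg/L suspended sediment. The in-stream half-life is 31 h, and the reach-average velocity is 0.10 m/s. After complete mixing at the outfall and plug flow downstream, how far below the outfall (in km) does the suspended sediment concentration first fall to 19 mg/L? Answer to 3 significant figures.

14.1 km

Mass balance: C = (42500·9.600 + 5350·331.0) / 47850 = 2179000/47850 = 45.54 mg/L.
Half-life 31 h → k = ln 2 / 31 = 0.02236 h⁻¹ = 0.5366 d⁻¹.
Set 45.54·exp(−k·t) = 19 → t = ln(45.54/19)/k = 140700 s = 39.09 h.
Distance = v·t = 0.10·140700 = 14070 m = 14.07 km.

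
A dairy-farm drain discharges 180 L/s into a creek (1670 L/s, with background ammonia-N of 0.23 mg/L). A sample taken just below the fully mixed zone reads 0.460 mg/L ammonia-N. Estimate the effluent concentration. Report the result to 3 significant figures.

2.59 mg/L

Mass balance: 1670·0.2300 + 180.0·Cₑ = 1850·0.4600
→ Cₑ = (1850·0.4600 − 1670·0.2300) / 180.0 = 2.594 mg/L.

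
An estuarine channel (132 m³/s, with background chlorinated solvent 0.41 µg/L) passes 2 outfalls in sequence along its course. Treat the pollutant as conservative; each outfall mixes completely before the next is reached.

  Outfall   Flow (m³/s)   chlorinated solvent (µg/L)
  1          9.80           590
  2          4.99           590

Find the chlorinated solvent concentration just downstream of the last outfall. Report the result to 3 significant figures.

After outfall 1: Q = 132.0 + 9.800 = 141.8 m³/s; C = (132.0·0.4100 + 9.800·590.0)/141.8 = 41.16 µg/L.
After outfall 2: Q = 141.8 + 4.990 = 146.8 m³/s; C = (141.8·41.16 + 4.990·590.0)/146.8 = 59.81 µg/L.

59.8 µg/L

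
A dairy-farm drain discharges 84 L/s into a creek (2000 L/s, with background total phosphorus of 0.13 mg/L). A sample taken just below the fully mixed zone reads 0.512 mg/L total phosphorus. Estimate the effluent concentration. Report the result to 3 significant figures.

Mass balance: 2000·0.1300 + 84.00·Cₑ = 2084·0.5120
→ Cₑ = (2084·0.5120 − 2000·0.1300) / 84.00 = 9.607 mg/L.

9.61 mg/L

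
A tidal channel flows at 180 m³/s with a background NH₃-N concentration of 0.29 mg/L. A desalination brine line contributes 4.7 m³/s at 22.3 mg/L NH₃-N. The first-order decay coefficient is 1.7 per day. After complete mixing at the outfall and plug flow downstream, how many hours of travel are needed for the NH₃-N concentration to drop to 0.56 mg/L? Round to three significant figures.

5.89 h

Conservation of mass: C = (180.0·0.2900 + 4.700·22.30) / 184.7 = 157.0/184.7 = 0.8501 mg/L.
0.8501·exp(−k·t) = 0.56 → t = ln(0.8501/0.56)/k = 21210 s = 5.893 h.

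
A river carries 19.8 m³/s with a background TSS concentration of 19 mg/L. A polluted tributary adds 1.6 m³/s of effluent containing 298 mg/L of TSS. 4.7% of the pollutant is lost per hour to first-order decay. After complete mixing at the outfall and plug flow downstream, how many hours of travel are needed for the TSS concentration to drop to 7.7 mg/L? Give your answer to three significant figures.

34.2 h

Flow-weighted average: C = (19.80·19.00 + 1.600·298.0) / 21.40 = 853.0/21.40 = 39.86 mg/L.
4.7%/h lost → k = −ln(1 − 0.047) = 0.04814 h⁻¹.
39.86·exp(−k·t) = 7.7 → t = ln(39.86/7.7)/k = 123000 s = 34.15 h.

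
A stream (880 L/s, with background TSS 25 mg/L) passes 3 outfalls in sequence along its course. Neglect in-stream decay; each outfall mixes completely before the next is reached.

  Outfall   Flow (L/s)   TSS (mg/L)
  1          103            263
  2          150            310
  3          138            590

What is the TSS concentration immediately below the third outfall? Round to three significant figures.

139 mg/L

Below outfall 1: Q → 983.0 L/s, C = (880.0·25.00 + 103.0·263.0)/983.0 = 49.94 mg/L.
Below outfall 2: Q → 1133 L/s, C = (983.0·49.94 + 150.0·310.0)/1133 = 84.37 mg/L.
Below outfall 3: Q → 1271 L/s, C = (1133·84.37 + 138.0·590.0)/1271 = 139.3 mg/L.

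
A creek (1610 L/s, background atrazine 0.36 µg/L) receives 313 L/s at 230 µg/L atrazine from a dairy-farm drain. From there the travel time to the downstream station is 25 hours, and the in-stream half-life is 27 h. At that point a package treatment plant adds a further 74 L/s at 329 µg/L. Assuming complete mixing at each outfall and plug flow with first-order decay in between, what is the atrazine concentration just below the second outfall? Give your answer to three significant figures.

Mass balance: C = (1610·0.3600 + 313.0·230.0) / 1923 = 72570/1923 = 37.74 µg/L; combined flow 1923 L/s.
Half-life 27 h → k = ln 2 / 27 = 0.02567 h⁻¹ = 0.6161 d⁻¹.
Applying C = C₀e^(−kt): 37.74 × 0.5263 = 19.86 µg/L.
At the second outfall, C = (1923·19.86 + 74.00·329.0) / (1923 + 74.00) = 31.32 µg/L.

31.3 µg/L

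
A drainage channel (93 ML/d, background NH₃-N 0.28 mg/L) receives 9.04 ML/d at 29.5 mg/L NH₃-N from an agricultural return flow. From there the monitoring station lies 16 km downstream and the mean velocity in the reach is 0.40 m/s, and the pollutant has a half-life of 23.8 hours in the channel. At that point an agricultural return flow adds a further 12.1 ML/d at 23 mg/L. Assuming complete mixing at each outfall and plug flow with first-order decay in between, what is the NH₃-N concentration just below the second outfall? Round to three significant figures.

Mass balance: C = (93.00·0.2800 + 9.040·29.50) / 102.0 = 292.7/102.0 = 2.869 mg/L; combined flow 102.0 ML/d.
Travel time t = 16·1000 / 0.40 = 40000 s = 11.11 h.
Half-life 23.8 h → k = ln 2 / 23.8 = 0.02912 h⁻¹ = 0.6990 d⁻¹.
After decay, C = 2.869 × e^(−kt) = 2.869 × 0.7235 = 2.076 mg/L.
Second outfall: C = (102.0·2.076 + 12.10·23.00)/114.1 = 4.294 mg/L.

4.29 mg/L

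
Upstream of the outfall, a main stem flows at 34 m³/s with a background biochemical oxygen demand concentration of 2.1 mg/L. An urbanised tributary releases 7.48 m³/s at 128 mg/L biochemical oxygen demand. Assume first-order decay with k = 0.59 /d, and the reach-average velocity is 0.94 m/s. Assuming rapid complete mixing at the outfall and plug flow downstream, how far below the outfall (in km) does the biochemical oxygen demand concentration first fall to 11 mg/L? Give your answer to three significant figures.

Conservation of mass: C = (34.00·2.100 + 7.480·128.0) / 41.48 = 1029/41.48 = 24.80 mg/L.
Set 24.80·exp(−k·t) = 11 → t = ln(24.80/11)/k = 119100 s = 33.07 h.
Distance = v·t = 0.94·119100 = 111900 m = 111.9 km.

112 km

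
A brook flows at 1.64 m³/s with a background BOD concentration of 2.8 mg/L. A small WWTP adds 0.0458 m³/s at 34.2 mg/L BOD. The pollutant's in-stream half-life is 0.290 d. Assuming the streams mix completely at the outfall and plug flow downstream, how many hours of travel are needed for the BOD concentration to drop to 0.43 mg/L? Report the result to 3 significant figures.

21.5 h

Flow-weighted average: C = (1.640·2.800 + 0.04580·34.20) / 1.686 = 6.158/1.686 = 3.653 mg/L.
Half-life 0.290 d → k = ln 2 / 0.290 = 2.390 d⁻¹.
3.653·exp(−k·t) = 0.43 → t = ln(3.653/0.43)/k = 77340 s = 21.48 h.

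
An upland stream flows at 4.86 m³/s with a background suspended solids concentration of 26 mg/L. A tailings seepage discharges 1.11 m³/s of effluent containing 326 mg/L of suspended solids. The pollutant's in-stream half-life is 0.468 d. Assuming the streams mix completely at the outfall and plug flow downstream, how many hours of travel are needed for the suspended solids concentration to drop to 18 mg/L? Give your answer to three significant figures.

Flow-weighted average: C = (4.860·26.00 + 1.110·326.0) / 5.970 = 488.2/5.970 = 81.78 mg/L.
Half-life 0.468 d → k = ln 2 / 0.468 = 1.481 d⁻¹.
81.78·exp(−k·t) = 18 → t = ln(81.78/18)/k = 88300 s = 24.53 h.

24.5 h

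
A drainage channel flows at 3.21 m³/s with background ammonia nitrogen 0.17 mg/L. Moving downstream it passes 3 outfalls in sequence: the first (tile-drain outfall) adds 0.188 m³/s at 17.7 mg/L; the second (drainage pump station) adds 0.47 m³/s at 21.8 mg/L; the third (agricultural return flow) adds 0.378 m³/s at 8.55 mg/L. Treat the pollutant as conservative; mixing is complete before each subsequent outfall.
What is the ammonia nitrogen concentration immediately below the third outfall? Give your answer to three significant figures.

4.09 mg/L

Below outfall 1: Q → 3.398 m³/s, C = (3.210·0.1700 + 0.1880·17.70)/3.398 = 1.140 mg/L.
Below outfall 2: Q → 3.868 m³/s, C = (3.398·1.140 + 0.4700·21.80)/3.868 = 3.650 mg/L.
Below outfall 3: Q → 4.246 m³/s, C = (3.868·3.650 + 0.3780·8.550)/4.246 = 4.086 mg/L.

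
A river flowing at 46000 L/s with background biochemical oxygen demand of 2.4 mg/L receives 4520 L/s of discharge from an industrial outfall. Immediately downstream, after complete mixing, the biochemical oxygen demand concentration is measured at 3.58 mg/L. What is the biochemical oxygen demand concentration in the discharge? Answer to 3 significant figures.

15.6 mg/L

Mass balance: 46000·2.400 + 4520·Cₑ = 50520·3.580
→ Cₑ = (50520·3.580 − 46000·2.400) / 4520 = 15.59 mg/L.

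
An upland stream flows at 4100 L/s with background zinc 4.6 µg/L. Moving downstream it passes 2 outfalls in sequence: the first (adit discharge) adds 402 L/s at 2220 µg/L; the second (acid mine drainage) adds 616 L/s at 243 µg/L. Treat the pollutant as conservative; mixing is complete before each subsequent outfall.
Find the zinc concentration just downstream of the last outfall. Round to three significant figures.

207 µg/L

Outfall 1: combined Q = 4502 L/s; C = (4100·4.600 + 402.0·2220)/4502 = 202.4 µg/L.
Outfall 2: combined Q = 5118 L/s; C = (4502·202.4 + 616.0·243.0)/5118 = 207.3 µg/L.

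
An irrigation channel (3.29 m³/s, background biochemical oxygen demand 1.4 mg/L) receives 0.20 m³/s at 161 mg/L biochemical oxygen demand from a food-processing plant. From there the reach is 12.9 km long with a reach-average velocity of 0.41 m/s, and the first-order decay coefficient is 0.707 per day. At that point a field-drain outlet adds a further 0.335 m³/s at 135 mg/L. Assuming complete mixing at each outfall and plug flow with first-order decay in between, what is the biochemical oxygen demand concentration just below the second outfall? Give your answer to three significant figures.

Mass balance: C = (3.290·1.400 + 0.2000·161.0) / 3.490 = 36.81/3.490 = 10.55 mg/L; combined flow 3.490 m³/s.
Travel time t = 12.9·1000 / 0.41 = 31460 s = 8.740 h.
After decay, C = 10.55 × e^(−kt) = 10.55 × 0.7730 = 8.152 mg/L.
Second outfall: C = (3.490·8.152 + 0.3350·135.0)/3.825 = 19.26 mg/L.

19.3 mg/L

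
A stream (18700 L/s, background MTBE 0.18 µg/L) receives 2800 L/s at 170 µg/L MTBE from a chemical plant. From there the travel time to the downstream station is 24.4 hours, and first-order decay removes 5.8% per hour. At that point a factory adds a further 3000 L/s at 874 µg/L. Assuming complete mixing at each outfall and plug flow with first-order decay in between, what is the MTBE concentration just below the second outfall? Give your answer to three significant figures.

112 µg/L

After mixing, C = (18700·0.1800 + 2800·170.0) / 21500 = 479400/21500 = 22.30 µg/L; combined flow 21500 L/s.
5.8%/h lost → k = −ln(1 − 0.058) = 0.05975 h⁻¹.
After decay, C = 22.30 × e^(−kt) = 22.30 × 0.2327 = 5.189 µg/L.
Second outfall: C = (21500·5.189 + 3000·874.0)/24500 = 111.6 µg/L.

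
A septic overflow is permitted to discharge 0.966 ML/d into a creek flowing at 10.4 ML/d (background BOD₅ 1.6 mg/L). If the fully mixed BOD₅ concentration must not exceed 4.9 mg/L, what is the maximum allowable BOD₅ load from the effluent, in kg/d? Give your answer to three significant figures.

39.1 kg/d

Mass balance at the limit: 10.40·1.600 + 0.9660·Cₑ = 11.37·4.9 → Cₑ = 40.43 mg/L.
0.9660 ML/d = 0.01118 m³/s. Load = 0.01118 m³/s × 40.43 g/m³ × 86 400 s/d = 39.05 kg/d.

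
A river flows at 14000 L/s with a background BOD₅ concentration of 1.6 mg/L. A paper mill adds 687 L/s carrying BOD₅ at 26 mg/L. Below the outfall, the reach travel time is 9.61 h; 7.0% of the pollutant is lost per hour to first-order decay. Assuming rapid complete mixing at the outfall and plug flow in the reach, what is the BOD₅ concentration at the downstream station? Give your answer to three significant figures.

1.36 mg/L

Conservation of mass: C = (14000·1.600 + 687.0·26.00) / 14690 = 40260/14690 = 2.741 mg/L.
7.0%/h lost → k = −ln(1 − 0.07) = 0.07257 h⁻¹.
Applying C = C₀e^(−kt): 2.741 × 0.4979 = 1.365 mg/L.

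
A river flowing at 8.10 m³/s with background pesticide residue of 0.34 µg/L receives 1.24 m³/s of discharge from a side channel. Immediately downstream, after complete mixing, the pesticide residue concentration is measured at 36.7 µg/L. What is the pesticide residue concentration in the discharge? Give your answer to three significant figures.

274 µg/L

Mass balance: 8.100·0.3400 + 1.240·Cₑ = 9.340·36.70
→ Cₑ = (9.340·36.70 − 8.100·0.3400) / 1.240 = 274.2 µg/L.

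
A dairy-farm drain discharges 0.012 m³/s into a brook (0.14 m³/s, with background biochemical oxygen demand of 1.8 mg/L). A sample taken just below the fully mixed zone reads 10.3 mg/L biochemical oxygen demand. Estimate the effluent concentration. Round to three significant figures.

109 mg/L

Mass balance: 0.1400·1.800 + 0.01200·Cₑ = 0.1520·10.30
→ Cₑ = (0.1520·10.30 − 0.1400·1.800) / 0.01200 = 109.5 mg/L.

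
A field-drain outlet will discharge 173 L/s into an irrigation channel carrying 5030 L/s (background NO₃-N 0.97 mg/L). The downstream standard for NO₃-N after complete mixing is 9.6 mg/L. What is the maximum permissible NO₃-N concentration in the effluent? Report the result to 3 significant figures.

At the limit, (Qr·Cr + Qe·Cₑ)/(Qr + Qe) = 9.6:
Cₑ = (5203·9.6 − 5030·0.9700) / 173.0 = 260.5 mg/L.

261 mg/L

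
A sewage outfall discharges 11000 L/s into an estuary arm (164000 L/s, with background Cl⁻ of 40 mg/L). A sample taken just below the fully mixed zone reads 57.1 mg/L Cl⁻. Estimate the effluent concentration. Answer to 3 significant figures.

Mass balance: 164000·40.00 + 11000·Cₑ = 175000·57.10
→ Cₑ = (175000·57.10 − 164000·40.00) / 11000 = 312.0 mg/L.

312 mg/L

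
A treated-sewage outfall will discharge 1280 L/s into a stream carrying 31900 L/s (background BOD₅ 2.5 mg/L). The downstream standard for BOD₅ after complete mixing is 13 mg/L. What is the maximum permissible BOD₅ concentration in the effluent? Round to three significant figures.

At the limit, (Qr·Cr + Qe·Cₑ)/(Qr + Qe) = 13:
Cₑ = (33180·13 − 31900·2.500) / 1280 = 274.7 mg/L.

275 mg/L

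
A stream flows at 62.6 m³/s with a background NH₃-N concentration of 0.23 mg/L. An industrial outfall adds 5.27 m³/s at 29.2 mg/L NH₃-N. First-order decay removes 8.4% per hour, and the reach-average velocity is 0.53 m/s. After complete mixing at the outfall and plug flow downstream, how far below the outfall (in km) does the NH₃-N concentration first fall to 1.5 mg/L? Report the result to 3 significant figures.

10.9 km

Mixed concentration C = ΣQC/ΣQ = (62.60·0.2300 + 5.270·29.20) / 67.87 = 168.3/67.87 = 2.479 mg/L.
8.4%/h lost → k = −ln(1 − 0.084) = 0.08774 h⁻¹.
Set 2.479·exp(−k·t) = 1.5 → t = ln(2.479/1.5)/k = 20620 s = 5.728 h.
Distance = v·t = 0.53·20620 = 10930 m = 10.93 km.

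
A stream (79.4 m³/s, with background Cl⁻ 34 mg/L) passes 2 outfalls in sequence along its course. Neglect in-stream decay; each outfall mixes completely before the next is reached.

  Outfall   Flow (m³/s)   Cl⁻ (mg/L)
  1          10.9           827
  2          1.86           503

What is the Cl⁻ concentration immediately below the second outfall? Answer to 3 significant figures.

137 mg/L

After outfall 1: Q = 79.40 + 10.90 = 90.30 m³/s; C = (79.40·34.00 + 10.90·827.0)/90.30 = 129.7 mg/L.
After outfall 2: Q = 90.30 + 1.860 = 92.16 m³/s; C = (90.30·129.7 + 1.860·503.0)/92.16 = 137.3 mg/L.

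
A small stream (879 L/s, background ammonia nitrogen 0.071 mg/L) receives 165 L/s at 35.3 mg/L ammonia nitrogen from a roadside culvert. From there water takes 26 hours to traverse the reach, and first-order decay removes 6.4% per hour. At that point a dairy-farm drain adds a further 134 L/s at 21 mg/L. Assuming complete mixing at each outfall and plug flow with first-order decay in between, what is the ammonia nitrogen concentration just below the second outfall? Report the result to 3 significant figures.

3.28 mg/L

Flow-weighted average: C = (879.0·0.07100 + 165.0·35.30) / 1044 = 5887/1044 = 5.639 mg/L; combined flow 1044 L/s.
6.4%/h lost → k = −ln(1 − 0.064) = 0.06614 h⁻¹.
First-order decay: C = 5.639·exp(−k·t) = 5.639·0.1791 = 1.010 mg/L.
Second outfall: C = (1044·1.010 + 134.0·21.00)/1178 = 3.284 mg/L.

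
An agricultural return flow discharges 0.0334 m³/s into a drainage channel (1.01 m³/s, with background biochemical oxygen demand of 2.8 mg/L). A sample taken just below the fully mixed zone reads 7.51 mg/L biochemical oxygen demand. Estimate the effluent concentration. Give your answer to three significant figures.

150 mg/L

Mass balance: 1.010·2.800 + 0.03340·Cₑ = 1.043·7.510
→ Cₑ = (1.043·7.510 − 1.010·2.800) / 0.03340 = 149.9 mg/L.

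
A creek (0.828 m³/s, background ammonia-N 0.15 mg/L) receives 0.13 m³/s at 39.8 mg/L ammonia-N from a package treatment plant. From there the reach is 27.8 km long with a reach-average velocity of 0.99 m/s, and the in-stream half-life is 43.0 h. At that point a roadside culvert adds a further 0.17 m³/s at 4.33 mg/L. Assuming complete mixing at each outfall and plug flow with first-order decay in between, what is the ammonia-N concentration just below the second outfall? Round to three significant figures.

4.79 mg/L

Flow-weighted average: C = (0.8280·0.1500 + 0.1300·39.80) / 0.9580 = 5.298/0.9580 = 5.530 mg/L; combined flow 0.9580 m³/s.
Travel time t = 27.8·1000 / 0.99 = 28080 s = 7.800 h.
Half-life 43.0 h → k = ln 2 / 43.0 = 0.01612 h⁻¹ = 0.3869 d⁻¹.
First-order decay: C = 5.530·exp(−k·t) = 5.530·0.8818 = 4.877 mg/L.
At the second outfall, C = (0.9580·4.877 + 0.1700·4.330) / (0.9580 + 0.1700) = 4.795 mg/L.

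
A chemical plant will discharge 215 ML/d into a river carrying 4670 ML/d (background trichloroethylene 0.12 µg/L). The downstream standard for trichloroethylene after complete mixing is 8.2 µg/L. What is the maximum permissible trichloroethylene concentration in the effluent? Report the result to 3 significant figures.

184 µg/L

At the limit, (Qr·Cr + Qe·Cₑ)/(Qr + Qe) = 8.2:
Cₑ = (4885·8.2 − 4670·0.1200) / 215.0 = 183.7 µg/L.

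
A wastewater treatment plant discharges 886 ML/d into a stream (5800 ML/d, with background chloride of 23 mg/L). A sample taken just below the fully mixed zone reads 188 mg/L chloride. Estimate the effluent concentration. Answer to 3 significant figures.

1270 mg/L

Mass balance: 5800·23.00 + 886.0·Cₑ = 6686·188.0
→ Cₑ = (6686·188.0 − 5800·23.00) / 886.0 = 1268 mg/L.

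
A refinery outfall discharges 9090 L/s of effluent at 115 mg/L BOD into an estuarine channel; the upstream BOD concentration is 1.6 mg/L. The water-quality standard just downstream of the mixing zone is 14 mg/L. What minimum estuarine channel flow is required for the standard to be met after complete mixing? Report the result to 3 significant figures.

74000 L/s

Set C_mix = 14: (Q·1.600 + 9090·115.0) / (Q + 9090) = 14
→ Q = 9090·(115.0 − 14)/(14 − 1.600) = 74040 L/s.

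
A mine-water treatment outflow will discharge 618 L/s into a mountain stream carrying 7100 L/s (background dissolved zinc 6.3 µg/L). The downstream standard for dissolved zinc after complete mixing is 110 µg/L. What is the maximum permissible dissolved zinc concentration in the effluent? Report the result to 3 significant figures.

At the limit, (Qr·Cr + Qe·Cₑ)/(Qr + Qe) = 110:
Cₑ = (7718·110 − 7100·6.300) / 618.0 = 1301 µg/L.

1300 µg/L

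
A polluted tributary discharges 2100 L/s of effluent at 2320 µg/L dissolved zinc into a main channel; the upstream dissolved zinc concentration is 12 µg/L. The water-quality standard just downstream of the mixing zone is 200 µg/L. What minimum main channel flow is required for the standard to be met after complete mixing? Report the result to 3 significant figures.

23700 L/s

Set C_mix = 200: (Q·12.00 + 2100·2320) / (Q + 2100) = 200
→ Q = 2100·(2320 − 200)/(200 − 12.00) = 23680 L/s.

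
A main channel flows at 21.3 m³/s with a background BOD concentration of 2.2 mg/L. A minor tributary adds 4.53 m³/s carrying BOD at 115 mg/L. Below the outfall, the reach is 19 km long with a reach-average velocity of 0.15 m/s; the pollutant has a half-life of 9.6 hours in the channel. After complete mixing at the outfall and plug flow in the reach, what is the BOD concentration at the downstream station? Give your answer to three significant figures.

Mass balance: C = (21.30·2.200 + 4.530·115.0) / 25.83 = 567.8/25.83 = 21.98 mg/L.
Travel time t = 19·1000 / 0.15 = 126700 s = 35.19 h.
Half-life 9.6 h → k = ln 2 / 9.6 = 0.07220 h⁻¹ = 1.733 d⁻¹.
First-order decay: C = 21.98·exp(−k·t) = 21.98·0.07883 = 1.733 mg/L.

1.73 mg/L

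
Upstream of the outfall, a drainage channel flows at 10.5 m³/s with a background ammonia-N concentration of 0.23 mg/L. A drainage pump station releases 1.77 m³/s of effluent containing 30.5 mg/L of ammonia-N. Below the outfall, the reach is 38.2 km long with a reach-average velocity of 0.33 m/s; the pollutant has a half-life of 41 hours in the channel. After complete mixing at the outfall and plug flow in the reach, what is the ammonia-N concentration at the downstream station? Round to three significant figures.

Flow-weighted average: C = (10.50·0.2300 + 1.770·30.50) / 12.27 = 56.40/12.27 = 4.597 mg/L.
Travel time t = 38.2·1000 / 0.33 = 115800 s = 32.15 h.
Half-life 41 h → k = ln 2 / 41 = 0.01691 h⁻¹ = 0.4057 d⁻¹.
Decay over the reach: 4.597·exp(−kt) = 4.597·0.5806 = 2.669 mg/L.

2.67 mg/L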